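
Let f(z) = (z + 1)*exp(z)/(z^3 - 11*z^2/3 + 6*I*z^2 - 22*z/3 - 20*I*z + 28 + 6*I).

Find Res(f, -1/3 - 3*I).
(-183/724 - 81*I/181)*exp(-1/3 - 3*I)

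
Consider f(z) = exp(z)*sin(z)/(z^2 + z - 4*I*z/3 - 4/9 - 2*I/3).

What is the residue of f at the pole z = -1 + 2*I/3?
Write f(z) = P(z)/Q(z) with P(z) = exp(z)*sin(z) and Q(z) = z^2 + z - 4*I*z/3 - 4/9 - 2*I/3.
The denominator factors as Q(z) = (z + 1 - 2*I/3)*(z - 2*I/3), so z = -1 + 2*I/3 is a simple zero of Q and P is analytic there; z = -1 + 2*I/3 is therefore a simple pole and
  Res(f, z₀) = P(z₀)/Q'(z₀).

Q'(z) = 2*z + 1 - 4*I/3, so Q'(-1 + 2*I/3) = -1.
P(-1 + 2*I/3) = -exp(-1 + 2*I/3)*sin(1 - 2*I/3).

Res(f, -1 + 2*I/3) = (-exp(-1 + 2*I/3)*sin(1 - 2*I/3))/(-1) = exp(-1 + 2*I/3)*sin(1 - 2*I/3)

Final answer: exp(-1 + 2*I/3)*sin(1 - 2*I/3)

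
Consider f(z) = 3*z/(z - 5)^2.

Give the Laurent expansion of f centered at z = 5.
Put w = z - (5), i.e. z = w + 5. The denominator is w^2, so it suffices to rewrite the numerator in powers of w.

P(z) = 3*z
P(w + 5) = 15 + 3*w

Dividing each term by w^2:
  f = 15/w^2 + 3/w

Substituting back w = z - 5:
  f(z) = 15/(z - 5)^2 + 3/(z - 5)

The series is finite because the numerator is a polynomial; the negative powers form the principal part, and the coefficient of 1/(z - 5) gives Res(f, 5) = 3.

Final answer: 15/(z - 5)^2 + 3/(z - 5)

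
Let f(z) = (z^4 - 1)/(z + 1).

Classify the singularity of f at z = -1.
The numerator vanishes at z = -1 ((-1)^4 = 1), so it is divisible by z + 1:
  z^4 - 1 = (z + 1)*(z^3 - z^2 + z - 1)
Hence for z ≠ -1, f(z) = z^3 - z^2 + z - 1, a polynomial, and lim_{z→-1} f(z) = -4 is finite.
So the singularity is removable.

Final answer: removable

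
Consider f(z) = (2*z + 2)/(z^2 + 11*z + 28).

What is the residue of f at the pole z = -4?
Write f(z) = P(z)/Q(z) with P(z) = 2*z + 2 and Q(z) = z^2 + 11*z + 28.
The denominator factors as Q(z) = (z + 4)*(z + 7), so z = -4 is a simple zero of Q and P is analytic there; z = -4 is therefore a simple pole and
  Res(f, z₀) = P(z₀)/Q'(z₀).

Q'(z) = 2*z + 11, so Q'(-4) = 3.
P(-4) = -6.

Res(f, -4) = (-6)/(3) = -2

Final answer: -2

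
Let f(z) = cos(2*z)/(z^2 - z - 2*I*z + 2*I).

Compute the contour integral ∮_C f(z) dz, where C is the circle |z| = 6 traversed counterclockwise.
By the residue theorem, ∮_C f(z) dz = 2πi · (sum of the residues of f at the poles inside |z| = 6).

The denominator factors as (z - 1)*(z - 2*I), so the singularities of f are simple poles at z = 1, z = 2*I.
  |1|² = 1 < 36 = 6², so this pole is inside the contour.
  |2*I|² = 4 < 36 = 6², so this pole is inside the contour.

With P(z) = cos(2*z) and Q(z) = z^2 - z - 2*I*z + 2*I, each pole is simple, so Res(f, z₀) = P(z₀)/Q'(z₀) with Q'(z) = 2*z - 1 - 2*I.
  Res(f, 1) = P(1)/Q'(1) = (cos(2))/(1 - 2*I) = (1/5 + 2*I/5)*cos(2)
  Res(f, 2*I) = P(2*I)/Q'(2*I) = (cosh(4))/(-1 + 2*I) = (-1/5 - 2*I/5)*cosh(4)

Sum of residues inside C: (-1/5 - 2*I/5)*cosh(4) + (1/5 + 2*I/5)*cos(2)
∮_C f(z) dz = 2πi · ((-1/5 - 2*I/5)*cosh(4) + (1/5 + 2*I/5)*cos(2)) = pi*(4/5 - 2*I/5)*cosh(4) + pi*(-4/5 + 2*I/5)*cos(2)

Final answer: pi*(4/5 - 2*I/5)*cosh(4) + pi*(-4/5 + 2*I/5)*cos(2)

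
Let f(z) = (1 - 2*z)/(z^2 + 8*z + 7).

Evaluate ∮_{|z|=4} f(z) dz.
I*pi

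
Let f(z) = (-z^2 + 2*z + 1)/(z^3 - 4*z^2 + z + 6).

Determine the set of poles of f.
The singularities of f are the zeros of the denominator. Factoring,
  z^3 - 4*z^2 + z + 6 = (z + 1)*(z - 3)*(z - 2)
so the candidates are z = -1, z = 3, z = 2.

Check the numerator P(z) = -z^2 + 2*z + 1 at each one:
  P(-1) = -2 ≠ 0, so z = -1 is a (simple) pole.
  P(3) = -2 ≠ 0, so z = 3 is a (simple) pole.
  P(2) = 1 ≠ 0, so z = 2 is a (simple) pole.

Poles of f: {-1, 2, 3}

Final answer: {-1, 2, 3}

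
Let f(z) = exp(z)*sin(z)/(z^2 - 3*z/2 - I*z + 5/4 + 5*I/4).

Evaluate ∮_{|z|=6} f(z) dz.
By the residue theorem, ∮_C f(z) dz = 2πi · (sum of the residues of f at the poles inside |z| = 6).

The denominator factors as (z - 1/2 - 3*I/2)*(z - 1 + I/2), so the singularities of f are simple poles at z = 1/2 + 3*I/2, z = 1 - I/2.
  |1/2 + 3*I/2|² = 5/2 < 36 = 6², so this pole is inside the contour.
  |1 - I/2|² = 5/4 < 36 = 6², so this pole is inside the contour.

With P(z) = exp(z)*sin(z) and Q(z) = z^2 - 3*z/2 - I*z + 5/4 + 5*I/4, each pole is simple, so Res(f, z₀) = P(z₀)/Q'(z₀) with Q'(z) = 2*z - 3/2 - I.
  Res(f, 1/2 + 3*I/2) = P(1/2 + 3*I/2)/Q'(1/2 + 3*I/2) = (exp(1/2 + 3*I/2)*sin(1/2 + 3*I/2))/(-1/2 + 2*I) = (-2/17 - 8*I/17)*exp(1/2 + 3*I/2)*sin(1/2 + 3*I/2)
  Res(f, 1 - I/2) = P(1 - I/2)/Q'(1 - I/2) = (exp(1 - I/2)*sin(1 - I/2))/(1/2 - 2*I) = (2/17 + 8*I/17)*exp(1 - I/2)*sin(1 - I/2)

Sum of residues inside C: (2/17 + 8*I/17)*exp(1 - I/2)*sin(1 - I/2) + (-2/17 - 8*I/17)*exp(1/2 + 3*I/2)*sin(1/2 + 3*I/2)
∮_C f(z) dz = 2πi · ((2/17 + 8*I/17)*exp(1 - I/2)*sin(1 - I/2) + (-2/17 - 8*I/17)*exp(1/2 + 3*I/2)*sin(1/2 + 3*I/2)) = pi*(-16/17 + 4*I/17)*exp(1 - I/2)*sin(1 - I/2) + pi*(16/17 - 4*I/17)*exp(1/2 + 3*I/2)*sin(1/2 + 3*I/2)

Final answer: pi*(-16/17 + 4*I/17)*exp(1 - I/2)*sin(1 - I/2) + pi*(16/17 - 4*I/17)*exp(1/2 + 3*I/2)*sin(1/2 + 3*I/2)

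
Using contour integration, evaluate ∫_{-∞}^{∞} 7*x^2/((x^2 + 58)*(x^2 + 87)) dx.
Let f(z) = 7*z^2/((z^2 + 58)*(z^2 + 87)). The denominator has no real zeros and deg Q - deg P = 2 ≥ 2, so the integral of f over the upper semicircle |z| = R tends to 0 as R → ∞. Closing the contour in the upper half-plane,
  ∫_{-∞}^{∞} f(x) dx = 2πi · Σ Res(f, z_k)  over the poles with Im z_k > 0.

Zeros of the denominator: z^2 + 58 = 0 gives z = ±sqrt(58)*I; z^2 + 87 = 0 gives z = ±sqrt(87)*I.
Upper half-plane: z = sqrt(58)*I, z = sqrt(87)*I (simple).

Each pole is a simple zero of Q(z) = z^4 + 145*z^2 + 5046, so Res(f, z₀) = P(z₀)/Q'(z₀) with P(z) = 7*z^2, Q'(z) = 4*z^3 + 290*z:
  Res(f, sqrt(58)*I) = (-406)/(58*sqrt(58)*I) = 7*sqrt(58)*I/58
  Res(f, sqrt(87)*I) = (-609)/(-58*sqrt(87)*I) = -7*sqrt(87)*I/58

Sum of residues: 7*I*(-sqrt(87) + sqrt(58))/58
∫_{-∞}^{∞} f(x) dx = 2πi · (7*I*(-sqrt(87) + sqrt(58))/58) = 7*pi*(-sqrt(58) + sqrt(87))/29

Final answer: 7*pi*(-sqrt(58) + sqrt(87))/29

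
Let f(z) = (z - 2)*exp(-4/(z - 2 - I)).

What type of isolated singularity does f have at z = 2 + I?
Let u = z - 2 - I. Then
  e^(-4/u) = Σ_{k≥0} (-4)^k/(k!·u^k) = 1 - 4/u + 8/u^2 - 32/(3*u^3) + ...
which has infinitely many negative powers of u, so exp(-4/(z - 2 - I)) has an essential singularity at z = 2 + I.
The extra factor z - 2 is a nonzero polynomial; if the product had at most a pole at z = 2 + I, dividing by that polynomial would leave exp(-4/(z - 2 - I)) with at most a pole too — contradiction. (Equivalently, the product's Laurent series still has infinitely many negative powers.)
So the singularity is essential.

Final answer: essential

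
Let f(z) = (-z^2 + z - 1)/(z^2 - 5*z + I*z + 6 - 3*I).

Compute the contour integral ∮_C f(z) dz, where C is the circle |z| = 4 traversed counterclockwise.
By the residue theorem, ∮_C f(z) dz = 2πi · (sum of the residues of f at the poles inside |z| = 4).

The denominator factors as (z - 3)*(z - 2 + I), so the singularities of f are simple poles at z = 3, z = 2 - I.
  |3|² = 9 < 16 = 4², so this pole is inside the contour.
  |2 - I|² = 5 < 16 = 4², so this pole is inside the contour.

With P(z) = -z^2 + z - 1 and Q(z) = z^2 - 5*z + I*z + 6 - 3*I, each pole is simple, so Res(f, z₀) = P(z₀)/Q'(z₀) with Q'(z) = 2*z - 5 + I.
  Res(f, 3) = P(3)/Q'(3) = (-7)/(1 + I) = -7/2 + 7*I/2
  Res(f, 2 - I) = P(2 - I)/Q'(2 - I) = (-2 + 3*I)/(-1 - I) = -1/2 - 5*I/2

Sum of residues inside C: -4 + I
∮_C f(z) dz = 2πi · (-4 + I) = pi*(-2 - 8*I)

Final answer: pi*(-2 - 8*I)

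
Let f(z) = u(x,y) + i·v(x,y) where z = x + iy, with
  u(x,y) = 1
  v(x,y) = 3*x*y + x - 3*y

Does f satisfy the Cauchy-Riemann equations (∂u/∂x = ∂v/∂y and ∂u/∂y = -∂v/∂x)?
∂u/∂x = 0
∂v/∂y = 3*x - 3
∂u/∂y = 0
∂v/∂x = 3*y + 1
∂u/∂x ≠ ∂v/∂y and ∂u/∂y ≠ -∂v/∂x; the Cauchy-Riemann equations are not satisfied, so f is not analytic.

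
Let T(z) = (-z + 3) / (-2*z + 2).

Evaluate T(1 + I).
1/2 + I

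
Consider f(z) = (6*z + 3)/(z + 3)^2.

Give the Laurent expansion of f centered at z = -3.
-15/(z + 3)^2 + 6/(z + 3)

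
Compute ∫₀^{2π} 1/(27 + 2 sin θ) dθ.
Call the integral J. The integrand is 2π-periodic and we integrate over a full period, so shifting θ does not change the value (θ → θ + π/2 turns sin θ into cos θ). Hence
  J = ∫₀^{2π} dθ/(27 + 2 cos θ).
Put z = e^{iθ}: then cos θ = (z + 1/z)/2, dθ = dz/(iz), and z runs once counterclockwise around |z| = 1:
  J = ∮_{|z|=1} 1/(27 + 2*(z + 1/z)/2) · dz/(iz) = (2/i) ∮_{|z|=1} dz/(2*z^2 + 54*z + 2).
The roots of 2*z^2 + 54*z + 2 are z = (-27 ± sqrt(27^2 - 2^2))/2, with sqrt(725) = 5*sqrt(29); their product is 1, so only z₊ = -27/2 + 5*sqrt(29)/2 lies inside the unit circle (z₋ = -27/2 - 5*sqrt(29)/2 lies outside).
z₊ is a simple zero of q(z) = 2*z^2 + 54*z + 2, so Res(1/q, z₊) = 1/q'(z₊) with q'(z) = 4*z + 54; and q'(z₊) = 2*(z₊ - z₋) = 10*sqrt(29).
Therefore J = (2/i) · 2πi · 1/(10*sqrt(29)) = 2*pi/(5*sqrt(29)) = 2*sqrt(29)*pi/145

Final answer: 2*sqrt(29)*pi/145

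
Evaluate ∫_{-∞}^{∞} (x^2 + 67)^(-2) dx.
Let f(z) = (z^2 + 67)^(-2). The denominator has no real zeros and deg Q - deg P = 4 ≥ 2, so the integral of f over the upper semicircle |z| = R tends to 0 as R → ∞. Closing the contour in the upper half-plane,
  ∫_{-∞}^{∞} f(x) dx = 2πi · Σ Res(f, z_k)  over the poles with Im z_k > 0.

Zeros of the denominator: z^2 + 67 = 0 gives z = ±sqrt(67)*I.
Upper half-plane: z = sqrt(67)*I (a pole of order 2).

Write f(z) = g(z)/(z - sqrt(67)*I)^2 with g(z) = (z + sqrt(67)*I)^(-2). For a double pole, Res(f, z₀) = g'(z₀):
  g'(z) = -2/(z + sqrt(67)*I)^3
  Res(f, sqrt(67)*I) = g'(sqrt(67)*I) = -sqrt(67)*I/17956

∫_{-∞}^{∞} f(x) dx = 2πi · (-sqrt(67)*I/17956) = sqrt(67)*pi/8978

Final answer: sqrt(67)*pi/8978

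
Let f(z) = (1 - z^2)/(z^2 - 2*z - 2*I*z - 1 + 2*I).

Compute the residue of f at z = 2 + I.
Write f(z) = P(z)/Q(z) with P(z) = 1 - z^2 and Q(z) = z^2 - 2*z - 2*I*z - 1 + 2*I.
The denominator factors as Q(z) = (z - 2 - I)*(z - I), so z = 2 + I is a simple zero of Q and P is analytic there; z = 2 + I is therefore a simple pole and
  Res(f, z₀) = P(z₀)/Q'(z₀).

Q'(z) = 2*z - 2 - 2*I, so Q'(2 + I) = 2.
P(2 + I) = -2 - 4*I.

Res(f, 2 + I) = (-2 - 4*I)/(2) = -1 - 2*I

Final answer: -1 - 2*I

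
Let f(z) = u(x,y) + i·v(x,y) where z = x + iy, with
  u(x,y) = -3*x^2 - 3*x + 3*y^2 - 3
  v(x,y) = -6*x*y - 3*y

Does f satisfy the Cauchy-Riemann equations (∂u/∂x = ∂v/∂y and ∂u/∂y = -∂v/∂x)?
∂u/∂x = -6*x - 3
∂v/∂y = -6*x - 3
∂u/∂y = 6*y
∂v/∂x = -6*y
∂u/∂x = ∂v/∂y and ∂u/∂y = -∂v/∂x hold identically; f is analytic.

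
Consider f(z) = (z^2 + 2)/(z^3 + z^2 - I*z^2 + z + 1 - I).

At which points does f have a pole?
The singularities of f are the zeros of the denominator. Factoring,
  z^3 + z^2 - I*z^2 + z + 1 - I = (z - I)*(z + I)*(z + 1 - I)
so the candidates are z = I, z = -I, z = -1 + I.

Check the numerator P(z) = z^2 + 2 at each one:
  P(I) = 1 ≠ 0, so z = I is a (simple) pole.
  P(-I) = 1 ≠ 0, so z = -I is a (simple) pole.
  P(-1 + I) = 2 - 2*I ≠ 0, so z = -1 + I is a (simple) pole.

Poles of f: {-1 + I, -I, I}

Final answer: {-1 + I, -I, I}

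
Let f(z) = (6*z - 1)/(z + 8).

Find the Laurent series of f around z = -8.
Put w = z - (-8), i.e. z = w - 8. The denominator is w, so it suffices to rewrite the numerator in powers of w.

P(z) = 6*z - 1
P(w - 8) = -49 + 6*w

Dividing each term by w:
  f = -49/w + 6

Substituting back w = z + 8:
  f(z) = -49/(z + 8) + 6

The series is finite because the numerator is a polynomial; the negative powers form the principal part, and the coefficient of 1/(z + 8) gives Res(f, -8) = -49.

Final answer: -49/(z + 8) + 6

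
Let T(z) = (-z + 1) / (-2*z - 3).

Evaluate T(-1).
Substitute z = -1:
  numerator:   -(-1) + 1 = 2
  denominator: -2*(-1) - 3 = -1
T(-1) = (2)/(-1) = -2

Final answer: -2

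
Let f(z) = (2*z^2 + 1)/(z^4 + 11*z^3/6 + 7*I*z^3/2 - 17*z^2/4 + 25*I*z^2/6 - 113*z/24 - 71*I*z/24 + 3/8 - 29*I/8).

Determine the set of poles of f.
The singularities of f are the zeros of the denominator. Factoring,
  z^4 + 11*z^3/6 + 7*I*z^3/2 - 17*z^2/4 + 25*I*z^2/6 - 113*z/24 - 71*I*z/24 + 3/8 - 29*I/8 = (z + 3/2 + 3*I/2)*(z - 1 + I/2)*(z + 1)*(z + 1/3 + 3*I/2)
so the candidates are z = -3/2 - 3*I/2, z = 1 - I/2, z = -1, z = -1/3 - 3*I/2.

Check the numerator P(z) = 2*z^2 + 1 at each one:
  P(-3/2 - 3*I/2) = 1 + 9*I ≠ 0, so z = -3/2 - 3*I/2 is a (simple) pole.
  P(1 - I/2) = 5/2 - 2*I ≠ 0, so z = 1 - I/2 is a (simple) pole.
  P(-1) = 3 ≠ 0, so z = -1 is a (simple) pole.
  P(-1/3 - 3*I/2) = -59/18 + 2*I ≠ 0, so z = -1/3 - 3*I/2 is a (simple) pole.

Poles of f: {-3/2 - 3*I/2, -1, -1/3 - 3*I/2, 1 - I/2}

Final answer: {-3/2 - 3*I/2, -1, -1/3 - 3*I/2, 1 - I/2}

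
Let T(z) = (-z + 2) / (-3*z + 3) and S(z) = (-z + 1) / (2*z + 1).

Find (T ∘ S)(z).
(T ∘ S)(z) = T(S(z)) = ((-1)*S(z) + (2))/((-3)*S(z) + (3)). Multiply numerator and denominator by 2*z + 1:
  numerator:   (-1)*(-z + 1) + (2)*(2*z + 1) = 5*z + 1
  denominator: (-3)*(-z + 1) + (3)*(2*z + 1) = 9*z
(T ∘ S)(z) = (5*z + 1)/(9*z)

Final answer: (5*z + 1)/(9*z)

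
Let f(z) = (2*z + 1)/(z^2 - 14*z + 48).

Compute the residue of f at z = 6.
-13/2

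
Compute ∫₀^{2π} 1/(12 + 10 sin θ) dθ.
sqrt(11)*pi/11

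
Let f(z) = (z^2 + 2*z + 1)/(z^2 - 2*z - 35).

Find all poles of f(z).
The singularities of f are the zeros of the denominator. Factoring,
  z^2 - 2*z - 35 = (z + 5)*(z - 7)
so the candidates are z = -5, z = 7.

Check the numerator P(z) = z^2 + 2*z + 1 at each one:
  P(-5) = 16 ≠ 0, so z = -5 is a (simple) pole.
  P(7) = 64 ≠ 0, so z = 7 is a (simple) pole.

Poles of f: {-5, 7}

Final answer: {-5, 7}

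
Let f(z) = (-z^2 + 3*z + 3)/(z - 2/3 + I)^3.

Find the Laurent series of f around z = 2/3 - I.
(50/9 - 5*I/3)/(z - 2/3 + I)^3 + (5/3 + 2*I)/(z - 2/3 + I)^2 - 1/(z - 2/3 + I)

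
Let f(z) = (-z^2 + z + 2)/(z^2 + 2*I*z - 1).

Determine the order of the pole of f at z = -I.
Factor the denominator:
  z^2 + 2*I*z - 1 = (z + I)^2

The numerator P(z) = -z^2 + z + 2 has P(-I) = 3 - I ≠ 0, so no factor of (z + I) cancels.
Near z = -I we can therefore write f(z) = g(z)/(z + I)^2 with g analytic at -I and g(-I) ≠ 0 (g is just the numerator).

Hence z = -I is a pole of order 2.

Final answer: 2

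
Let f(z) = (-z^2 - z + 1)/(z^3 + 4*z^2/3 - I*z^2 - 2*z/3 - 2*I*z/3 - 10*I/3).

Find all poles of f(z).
The singularities of f are the zeros of the denominator. Factoring,
  z^3 + 4*z^2/3 - I*z^2 - 2*z/3 - 2*I*z/3 - 10*I/3 = (z + 1/3 + I)*(z - 1 - I)*(z + 2 - I)
so the candidates are z = -1/3 - I, z = 1 + I, z = -2 + I.

Check the numerator P(z) = -z^2 - z + 1 at each one:
  P(-1/3 - I) = 20/9 + I/3 ≠ 0, so z = -1/3 - I is a (simple) pole.
  P(1 + I) = -3*I ≠ 0, so z = 1 + I is a (simple) pole.
  P(-2 + I) = 3*I ≠ 0, so z = -2 + I is a (simple) pole.

Poles of f: {-2 + I, -1/3 - I, 1 + I}

Final answer: {-2 + I, -1/3 - I, 1 + I}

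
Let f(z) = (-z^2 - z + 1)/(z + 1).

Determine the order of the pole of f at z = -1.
Factor the denominator:
  z + 1 = (z + 1)

The numerator P(z) = -z^2 - z + 1 has P(-1) = 1 ≠ 0, so no factor of (z + 1) cancels.
Near z = -1 we can therefore write f(z) = g(z)/(z + 1) with g analytic at -1 and g(-1) ≠ 0 (g is just the numerator).

Hence z = -1 is a pole of order 1.

Final answer: 1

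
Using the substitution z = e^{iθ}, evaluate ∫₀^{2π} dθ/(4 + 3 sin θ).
Call the integral J. The integrand is 2π-periodic and we integrate over a full period, so shifting θ does not change the value (θ → θ + π/2 turns sin θ into cos θ). Hence
  J = ∫₀^{2π} dθ/(4 + 3 cos θ).
Put z = e^{iθ}: then cos θ = (z + 1/z)/2, dθ = dz/(iz), and z runs once counterclockwise around |z| = 1:
  J = ∮_{|z|=1} 1/(4 + 3*(z + 1/z)/2) · dz/(iz) = (2/i) ∮_{|z|=1} dz/(3*z^2 + 8*z + 3).
The roots of 3*z^2 + 8*z + 3 are z = (-4 ± sqrt(4^2 - 3^2))/3, with sqrt(7) = sqrt(7); their product is 1, so only z₊ = -4/3 + sqrt(7)/3 lies inside the unit circle (z₋ = -4/3 - sqrt(7)/3 lies outside).
z₊ is a simple zero of q(z) = 3*z^2 + 8*z + 3, so Res(1/q, z₊) = 1/q'(z₊) with q'(z) = 6*z + 8; and q'(z₊) = 3*(z₊ - z₋) = 2*sqrt(7).
Therefore J = (2/i) · 2πi · 1/(2*sqrt(7)) = 2*pi/(sqrt(7)) = 2*sqrt(7)*pi/7

Final answer: 2*sqrt(7)*pi/7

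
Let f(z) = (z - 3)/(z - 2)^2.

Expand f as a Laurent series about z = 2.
Put w = z - (2), i.e. z = w + 2. The denominator is w^2, so it suffices to rewrite the numerator in powers of w.

P(z) = z - 3
P(w + 2) = -1 + w

Dividing each term by w^2:
  f = -1/w^2 + 1/w

Substituting back w = z - 2:
  f(z) = -1/(z - 2)^2 + 1/(z - 2)

The series is finite because the numerator is a polynomial; the negative powers form the principal part, and the coefficient of 1/(z - 2) gives Res(f, 2) = 1.

Final answer: -1/(z - 2)^2 + 1/(z - 2)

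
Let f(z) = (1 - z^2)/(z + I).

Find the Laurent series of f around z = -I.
Put w = z - (-I), i.e. z = w - I. The denominator is w, so it suffices to rewrite the numerator in powers of w.

P(z) = 1 - z^2
P(w - I) = 2 + 2*I*w - w^2

Dividing each term by w:
  f = 2/w + 2*I - w

Substituting back w = z + I:
  f(z) = 2/(z + I) + 2*I - (z + I)

The series is finite because the numerator is a polynomial; the negative powers form the principal part, and the coefficient of 1/(z + I) gives Res(f, -I) = 2.

Final answer: 2/(z + I) + 2*I - (z + I)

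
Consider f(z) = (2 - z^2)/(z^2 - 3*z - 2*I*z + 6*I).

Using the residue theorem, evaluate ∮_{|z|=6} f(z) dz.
pi*(4 - 6*I)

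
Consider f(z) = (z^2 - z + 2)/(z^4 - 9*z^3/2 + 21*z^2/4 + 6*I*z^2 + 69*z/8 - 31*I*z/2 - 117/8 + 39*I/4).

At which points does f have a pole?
The singularities of f are the zeros of the denominator. Factoring,
  z^4 - 9*z^3/2 + 21*z^2/4 + 6*I*z^2 + 69*z/8 - 31*I*z/2 - 117/8 + 39*I/4 = (z - 3/2 - I)*(z - 3/2)*(z + 3/2 - I)*(z - 3 + 2*I)
so the candidates are z = 3/2 + I, z = 3/2, z = -3/2 + I, z = 3 - 2*I.

Check the numerator P(z) = z^2 - z + 2 at each one:
  P(3/2 + I) = 7/4 + 2*I ≠ 0, so z = 3/2 + I is a (simple) pole.
  P(3/2) = 11/4 ≠ 0, so z = 3/2 is a (simple) pole.
  P(-3/2 + I) = 19/4 - 4*I ≠ 0, so z = -3/2 + I is a (simple) pole.
  P(3 - 2*I) = 4 - 10*I ≠ 0, so z = 3 - 2*I is a (simple) pole.

Poles of f: {-3/2 + I, 3/2, 3/2 + I, 3 - 2*I}

Final answer: {-3/2 + I, 3/2, 3/2 + I, 3 - 2*I}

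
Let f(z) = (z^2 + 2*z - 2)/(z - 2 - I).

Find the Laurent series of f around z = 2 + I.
Put w = z - (2 + I), i.e. z = w + 2 + I. The denominator is w, so it suffices to rewrite the numerator in powers of w.

P(z) = z^2 + 2*z - 2
P(w + 2 + I) = 5 + 6*I + (6 + 2*I)*w + w^2

Dividing each term by w:
  f = (5 + 6*I)/w + 6 + 2*I + w

Substituting back w = z - 2 - I:
  f(z) = (5 + 6*I)/(z - 2 - I) + 6 + 2*I + (z - 2 - I)

The series is finite because the numerator is a polynomial; the negative powers form the principal part, and the coefficient of 1/(z - 2 - I) gives Res(f, 2 + I) = 5 + 6*I.

Final answer: (5 + 6*I)/(z - 2 - I) + 6 + 2*I + (z - 2 - I)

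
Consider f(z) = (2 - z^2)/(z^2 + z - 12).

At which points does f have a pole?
{-4, 3}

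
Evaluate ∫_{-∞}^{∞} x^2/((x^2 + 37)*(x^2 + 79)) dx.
Let f(z) = z^2/((z^2 + 37)*(z^2 + 79)). The denominator has no real zeros and deg Q - deg P = 2 ≥ 2, so the integral of f over the upper semicircle |z| = R tends to 0 as R → ∞. Closing the contour in the upper half-plane,
  ∫_{-∞}^{∞} f(x) dx = 2πi · Σ Res(f, z_k)  over the poles with Im z_k > 0.

Zeros of the denominator: z^2 + 37 = 0 gives z = ±sqrt(37)*I; z^2 + 79 = 0 gives z = ±sqrt(79)*I.
Upper half-plane: z = sqrt(37)*I, z = sqrt(79)*I (simple).

Each pole is a simple zero of Q(z) = z^4 + 116*z^2 + 2923, so Res(f, z₀) = P(z₀)/Q'(z₀) with P(z) = z^2, Q'(z) = 4*z^3 + 232*z:
  Res(f, sqrt(37)*I) = (-37)/(84*sqrt(37)*I) = sqrt(37)*I/84
  Res(f, sqrt(79)*I) = (-79)/(-84*sqrt(79)*I) = -sqrt(79)*I/84

Sum of residues: I*(-sqrt(79) + sqrt(37))/84
∫_{-∞}^{∞} f(x) dx = 2πi · (I*(-sqrt(79) + sqrt(37))/84) = pi*(-sqrt(37) + sqrt(79))/42

Final answer: pi*(-sqrt(37) + sqrt(79))/42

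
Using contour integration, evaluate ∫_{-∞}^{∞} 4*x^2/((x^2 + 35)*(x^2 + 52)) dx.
Let f(z) = 4*z^2/((z^2 + 35)*(z^2 + 52)). The denominator has no real zeros and deg Q - deg P = 2 ≥ 2, so the integral of f over the upper semicircle |z| = R tends to 0 as R → ∞. Closing the contour in the upper half-plane,
  ∫_{-∞}^{∞} f(x) dx = 2πi · Σ Res(f, z_k)  over the poles with Im z_k > 0.

Zeros of the denominator: z^2 + 35 = 0 gives z = ±sqrt(35)*I; z^2 + 52 = 0 gives z = ±2*sqrt(13)*I.
Upper half-plane: z = 2*sqrt(13)*I, z = sqrt(35)*I (simple).

Each pole is a simple zero of Q(z) = z^4 + 87*z^2 + 1820, so Res(f, z₀) = P(z₀)/Q'(z₀) with P(z) = 4*z^2, Q'(z) = 4*z^3 + 174*z:
  Res(f, 2*sqrt(13)*I) = (-208)/(-68*sqrt(13)*I) = -4*sqrt(13)*I/17
  Res(f, sqrt(35)*I) = (-140)/(34*sqrt(35)*I) = 2*sqrt(35)*I/17

Sum of residues: 2*I*(-2*sqrt(13) + sqrt(35))/17
∫_{-∞}^{∞} f(x) dx = 2πi · (2*I*(-2*sqrt(13) + sqrt(35))/17) = 4*pi*(-sqrt(35) + 2*sqrt(13))/17

Final answer: 4*pi*(-sqrt(35) + 2*sqrt(13))/17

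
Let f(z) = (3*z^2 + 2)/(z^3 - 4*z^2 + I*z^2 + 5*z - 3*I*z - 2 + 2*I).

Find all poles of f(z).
The singularities of f are the zeros of the denominator. Factoring,
  z^3 - 4*z^2 + I*z^2 + 5*z - 3*I*z - 2 + 2*I = (z - 1 + I)*(z - 2)*(z - 1)
so the candidates are z = 1 - I, z = 2, z = 1.

Check the numerator P(z) = 3*z^2 + 2 at each one:
  P(1 - I) = 2 - 6*I ≠ 0, so z = 1 - I is a (simple) pole.
  P(2) = 14 ≠ 0, so z = 2 is a (simple) pole.
  P(1) = 5 ≠ 0, so z = 1 is a (simple) pole.

Poles of f: {1 - I, 1, 2}

Final answer: {1 - I, 1, 2}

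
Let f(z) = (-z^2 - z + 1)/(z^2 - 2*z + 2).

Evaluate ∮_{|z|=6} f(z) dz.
By the residue theorem, ∮_C f(z) dz = 2πi · (sum of the residues of f at the poles inside |z| = 6).

The denominator factors as (z - 1 - I)*(z - 1 + I), so the singularities of f are simple poles at z = 1 + I, z = 1 - I.
  |1 + I|² = 2 < 36 = 6², so this pole is inside the contour.
  |1 - I|² = 2 < 36 = 6², so this pole is inside the contour.

With P(z) = -z^2 - z + 1 and Q(z) = z^2 - 2*z + 2, each pole is simple, so Res(f, z₀) = P(z₀)/Q'(z₀) with Q'(z) = 2*z - 2.
  Res(f, 1 + I) = P(1 + I)/Q'(1 + I) = (-3*I)/(2*I) = -3/2
  Res(f, 1 - I) = P(1 - I)/Q'(1 - I) = (3*I)/(-2*I) = -3/2

Sum of residues inside C: -3
∮_C f(z) dz = 2πi · (-3) = -6*I*pi

Final answer: -6*I*pi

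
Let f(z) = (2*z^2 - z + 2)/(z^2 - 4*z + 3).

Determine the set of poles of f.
{1, 3}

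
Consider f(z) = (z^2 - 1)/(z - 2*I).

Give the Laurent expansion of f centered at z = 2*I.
-5/(z - 2*I) + 4*I + (z - 2*I)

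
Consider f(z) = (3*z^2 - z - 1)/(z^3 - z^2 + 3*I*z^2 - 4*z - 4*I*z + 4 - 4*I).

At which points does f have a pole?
The singularities of f are the zeros of the denominator. Factoring,
  z^3 - z^2 + 3*I*z^2 - 4*z - 4*I*z + 4 - 4*I = (z + 2*I)*(z - 2)*(z + 1 + I)
so the candidates are z = -2*I, z = 2, z = -1 - I.

Check the numerator P(z) = 3*z^2 - z - 1 at each one:
  P(-2*I) = -13 + 2*I ≠ 0, so z = -2*I is a (simple) pole.
  P(2) = 9 ≠ 0, so z = 2 is a (simple) pole.
  P(-1 - I) = 7*I ≠ 0, so z = -1 - I is a (simple) pole.

Poles of f: {-1 - I, -2*I, 2}

Final answer: {-1 - I, -2*I, 2}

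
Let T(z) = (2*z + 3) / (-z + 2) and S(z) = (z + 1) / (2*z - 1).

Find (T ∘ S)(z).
(T ∘ S)(z) = T(S(z)) = ((2)*S(z) + (3))/((-1)*S(z) + (2)). Multiply numerator and denominator by 2*z - 1:
  numerator:   (2)*(z + 1) + (3)*(2*z - 1) = 8*z - 1
  denominator: (-1)*(z + 1) + (2)*(2*z - 1) = 3*z - 3
(T ∘ S)(z) = (8*z - 1)/(3*z - 3)

Final answer: (8*z - 1)/(3*z - 3)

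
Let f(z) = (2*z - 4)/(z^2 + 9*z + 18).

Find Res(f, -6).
Write f(z) = P(z)/Q(z) with P(z) = 2*z - 4 and Q(z) = z^2 + 9*z + 18.
The denominator factors as Q(z) = (z + 3)*(z + 6), so z = -6 is a simple zero of Q and P is analytic there; z = -6 is therefore a simple pole and
  Res(f, z₀) = P(z₀)/Q'(z₀).

Q'(z) = 2*z + 9, so Q'(-6) = -3.
P(-6) = -16.

Res(f, -6) = (-16)/(-3) = 16/3

Final answer: 16/3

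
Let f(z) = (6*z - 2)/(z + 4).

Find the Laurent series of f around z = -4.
-26/(z + 4) + 6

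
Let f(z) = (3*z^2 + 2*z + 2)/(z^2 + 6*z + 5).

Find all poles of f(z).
The singularities of f are the zeros of the denominator. Factoring,
  z^2 + 6*z + 5 = (z + 5)*(z + 1)
so the candidates are z = -5, z = -1.

Check the numerator P(z) = 3*z^2 + 2*z + 2 at each one:
  P(-5) = 67 ≠ 0, so z = -5 is a (simple) pole.
  P(-1) = 3 ≠ 0, so z = -1 is a (simple) pole.

Poles of f: {-5, -1}

Final answer: {-5, -1}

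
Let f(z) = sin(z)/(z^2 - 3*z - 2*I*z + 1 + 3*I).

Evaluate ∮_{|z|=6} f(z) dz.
By the residue theorem, ∮_C f(z) dz = 2πi · (sum of the residues of f at the poles inside |z| = 6).

The denominator factors as (z - 2 - I)*(z - 1 - I), so the singularities of f are simple poles at z = 2 + I, z = 1 + I.
  |2 + I|² = 5 < 36 = 6², so this pole is inside the contour.
  |1 + I|² = 2 < 36 = 6², so this pole is inside the contour.

With P(z) = sin(z) and Q(z) = z^2 - 3*z - 2*I*z + 1 + 3*I, each pole is simple, so Res(f, z₀) = P(z₀)/Q'(z₀) with Q'(z) = 2*z - 3 - 2*I.
  Res(f, 2 + I) = P(2 + I)/Q'(2 + I) = (sin(2 + I))/(1) = sin(2 + I)
  Res(f, 1 + I) = P(1 + I)/Q'(1 + I) = (sin(1 + I))/(-1) = -sin(1 + I)

Sum of residues inside C: -sin(1 + I) + sin(2 + I)
∮_C f(z) dz = 2πi · (-sin(1 + I) + sin(2 + I)) = -2*I*pi*sin(1 + I) + 2*I*pi*sin(2 + I)

Final answer: -2*I*pi*sin(1 + I) + 2*I*pi*sin(2 + I)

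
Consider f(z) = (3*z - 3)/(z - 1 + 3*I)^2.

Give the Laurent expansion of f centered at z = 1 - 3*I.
-9*I/(z - 1 + 3*I)^2 + 3/(z - 1 + 3*I)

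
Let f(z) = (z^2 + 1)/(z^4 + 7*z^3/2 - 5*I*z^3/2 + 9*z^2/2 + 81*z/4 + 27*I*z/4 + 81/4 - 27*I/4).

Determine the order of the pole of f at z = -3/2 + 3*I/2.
Factor the denominator:
  z^4 + 7*z^3/2 - 5*I*z^3/2 + 9*z^2/2 + 81*z/4 + 27*I*z/4 + 81/4 - 27*I/4 = (z + 3/2 - 3*I/2)^3*(z - 1 + 2*I)

The numerator P(z) = z^2 + 1 has P(-3/2 + 3*I/2) = 1 - 9*I/2 ≠ 0, so no factor of (z + 3/2 - 3*I/2) cancels.
Near z = -3/2 + 3*I/2 we can therefore write f(z) = g(z)/(z + 3/2 - 3*I/2)^3 with g analytic at -3/2 + 3*I/2 and g(-3/2 + 3*I/2) ≠ 0 (g is the numerator divided by the remaining denominator factors).

Hence z = -3/2 + 3*I/2 is a pole of order 3.

Final answer: 3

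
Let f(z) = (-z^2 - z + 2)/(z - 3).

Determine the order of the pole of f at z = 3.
Factor the denominator:
  z - 3 = (z - 3)

The numerator P(z) = -z^2 - z + 2 has P(3) = -10 ≠ 0, so no factor of (z - 3) cancels.
Near z = 3 we can therefore write f(z) = g(z)/(z - 3) with g analytic at 3 and g(3) ≠ 0 (g is just the numerator).

Hence z = 3 is a pole of order 1.

Final answer: 1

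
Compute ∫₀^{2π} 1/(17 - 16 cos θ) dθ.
2*sqrt(33)*pi/33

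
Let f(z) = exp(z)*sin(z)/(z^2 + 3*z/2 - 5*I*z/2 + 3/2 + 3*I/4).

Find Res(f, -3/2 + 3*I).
(3/29 + 7*I/29)*exp(-3/2 + 3*I)*sin(3/2 - 3*I)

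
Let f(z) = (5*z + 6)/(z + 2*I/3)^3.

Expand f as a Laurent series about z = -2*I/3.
Put w = z - (-2*I/3), i.e. z = w - 2*I/3. The denominator is w^3, so it suffices to rewrite the numerator in powers of w.

P(z) = 5*z + 6
P(w - 2*I/3) = 6 - 10*I/3 + 5*w

Dividing each term by w^3:
  f = (6 - 10*I/3)/w^3 + 5/w^2

Substituting back w = z + 2*I/3:
  f(z) = (6 - 10*I/3)/(z + 2*I/3)^3 + 5/(z + 2*I/3)^2

The series is finite because the numerator is a polynomial; the negative powers form the principal part.

Final answer: (6 - 10*I/3)/(z + 2*I/3)^3 + 5/(z + 2*I/3)^2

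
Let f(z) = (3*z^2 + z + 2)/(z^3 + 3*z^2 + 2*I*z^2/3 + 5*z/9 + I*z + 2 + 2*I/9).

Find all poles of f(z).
The singularities of f are the zeros of the denominator. Factoring,
  z^3 + 3*z^2 + 2*I*z^2/3 + 5*z/9 + I*z + 2 + 2*I/9 = (z + 3 + I/3)*(z + I)*(z - 2*I/3)
so the candidates are z = -3 - I/3, z = -I, z = 2*I/3.

Check the numerator P(z) = 3*z^2 + z + 2 at each one:
  P(-3 - I/3) = 77/3 + 17*I/3 ≠ 0, so z = -3 - I/3 is a (simple) pole.
  P(-I) = -1 - I ≠ 0, so z = -I is a (simple) pole.
  P(2*I/3) = 2/3 + 2*I/3 ≠ 0, so z = 2*I/3 is a (simple) pole.

Poles of f: {-3 - I/3, -I, 2*I/3}

Final answer: {-3 - I/3, -I, 2*I/3}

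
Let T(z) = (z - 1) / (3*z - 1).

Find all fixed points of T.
T(z) = z means z - 1 = z*(3*z - 1), i.e.
  3*z^2 - 2*z + 1 = 0.
Discriminant: (-2)^2 - 4*(3)*(1) = -8, so the roots are complex conjugates.
  z = (2 ± I*sqrt(8))/(2*(3))
Fixed points: {1/3 - sqrt(2)*I/3, 1/3 + sqrt(2)*I/3}

Final answer: {1/3 - sqrt(2)*I/3, 1/3 + sqrt(2)*I/3}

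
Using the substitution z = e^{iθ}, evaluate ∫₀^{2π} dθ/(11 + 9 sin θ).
Call the integral J. The integrand is 2π-periodic and we integrate over a full period, so shifting θ does not change the value (θ → θ + π/2 turns sin θ into cos θ). Hence
  J = ∫₀^{2π} dθ/(11 + 9 cos θ).
Put z = e^{iθ}: then cos θ = (z + 1/z)/2, dθ = dz/(iz), and z runs once counterclockwise around |z| = 1:
  J = ∮_{|z|=1} 1/(11 + 9*(z + 1/z)/2) · dz/(iz) = (2/i) ∮_{|z|=1} dz/(9*z^2 + 22*z + 9).
The roots of 9*z^2 + 22*z + 9 are z = (-11 ± sqrt(11^2 - 9^2))/9, with sqrt(40) = 2*sqrt(10); their product is 1, so only z₊ = -11/9 + 2*sqrt(10)/9 lies inside the unit circle (z₋ = -11/9 - 2*sqrt(10)/9 lies outside).
z₊ is a simple zero of q(z) = 9*z^2 + 22*z + 9, so Res(1/q, z₊) = 1/q'(z₊) with q'(z) = 18*z + 22; and q'(z₊) = 9*(z₊ - z₋) = 4*sqrt(10).
Therefore J = (2/i) · 2πi · 1/(4*sqrt(10)) = 2*pi/(2*sqrt(10)) = sqrt(10)*pi/10

Final answer: sqrt(10)*pi/10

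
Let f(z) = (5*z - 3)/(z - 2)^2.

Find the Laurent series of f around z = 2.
7/(z - 2)^2 + 5/(z - 2)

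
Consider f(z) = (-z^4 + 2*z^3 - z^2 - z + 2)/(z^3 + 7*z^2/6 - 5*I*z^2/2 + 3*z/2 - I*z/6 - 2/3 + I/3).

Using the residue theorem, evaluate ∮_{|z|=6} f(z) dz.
pi*(-64/3 + 55*I/9)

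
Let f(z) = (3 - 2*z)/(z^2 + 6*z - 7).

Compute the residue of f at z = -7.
Write f(z) = P(z)/Q(z) with P(z) = 3 - 2*z and Q(z) = z^2 + 6*z - 7.
The denominator factors as Q(z) = (z - 1)*(z + 7), so z = -7 is a simple zero of Q and P is analytic there; z = -7 is therefore a simple pole and
  Res(f, z₀) = P(z₀)/Q'(z₀).

Q'(z) = 2*z + 6, so Q'(-7) = -8.
P(-7) = 17.

Res(f, -7) = (17)/(-8) = -17/8

Final answer: -17/8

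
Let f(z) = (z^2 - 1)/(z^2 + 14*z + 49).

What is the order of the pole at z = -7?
2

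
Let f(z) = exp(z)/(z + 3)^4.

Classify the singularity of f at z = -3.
Write f(z) = g(z)/(z + 3)^4 with g(z) = exp(z).
g is entire and g(-3) = exp(-3) ≠ 0, so no factor of (z + 3) cancels: the Laurent expansion of f about z = -3 starts at the power -4, i.e. lim_{z→z₀} (z - z₀)^4 f(z) = exp(-3) is finite and nonzero.
So z = -3 is a pole of order 4.

Final answer: pole of order 4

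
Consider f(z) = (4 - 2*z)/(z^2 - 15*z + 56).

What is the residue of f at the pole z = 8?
-12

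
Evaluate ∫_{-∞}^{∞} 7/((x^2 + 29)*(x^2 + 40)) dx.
Let f(z) = 7/((z^2 + 29)*(z^2 + 40)). The denominator has no real zeros and deg Q - deg P = 4 ≥ 2, so the integral of f over the upper semicircle |z| = R tends to 0 as R → ∞. Closing the contour in the upper half-plane,
  ∫_{-∞}^{∞} f(x) dx = 2πi · Σ Res(f, z_k)  over the poles with Im z_k > 0.

Zeros of the denominator: z^2 + 40 = 0 gives z = ±2*sqrt(10)*I; z^2 + 29 = 0 gives z = ±sqrt(29)*I.
Upper half-plane: z = 2*sqrt(10)*I, z = sqrt(29)*I (simple).

Each pole is a simple zero of Q(z) = z^4 + 69*z^2 + 1160, so Res(f, z₀) = P(z₀)/Q'(z₀) with P(z) = 7, Q'(z) = 4*z^3 + 138*z:
  Res(f, 2*sqrt(10)*I) = (7)/(-44*sqrt(10)*I) = 7*sqrt(10)*I/440
  Res(f, sqrt(29)*I) = (7)/(22*sqrt(29)*I) = -7*sqrt(29)*I/638

Sum of residues: 7*I*(-20*sqrt(29) + 29*sqrt(10))/12760
∫_{-∞}^{∞} f(x) dx = 2πi · (7*I*(-20*sqrt(29) + 29*sqrt(10))/12760) = 7*pi*(-29*sqrt(10) + 20*sqrt(29))/6380

Final answer: 7*pi*(-29*sqrt(10) + 20*sqrt(29))/6380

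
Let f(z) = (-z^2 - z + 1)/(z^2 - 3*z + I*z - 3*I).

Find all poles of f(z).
{-I, 3}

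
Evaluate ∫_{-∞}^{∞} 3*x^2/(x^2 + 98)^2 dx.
Let f(z) = 3*z^2/(z^2 + 98)^2. The denominator has no real zeros and deg Q - deg P = 2 ≥ 2, so the integral of f over the upper semicircle |z| = R tends to 0 as R → ∞. Closing the contour in the upper half-plane,
  ∫_{-∞}^{∞} f(x) dx = 2πi · Σ Res(f, z_k)  over the poles with Im z_k > 0.

Zeros of the denominator: z^2 + 98 = 0 gives z = ±7*sqrt(2)*I.
Upper half-plane: z = 7*sqrt(2)*I (a pole of order 2).

Write f(z) = g(z)/(z - 7*sqrt(2)*I)^2 with g(z) = 3*z^2/(z + 7*sqrt(2)*I)^2. For a double pole, Res(f, z₀) = g'(z₀):
  g'(z) = 42*sqrt(2)*I*z/(z + 7*sqrt(2)*I)^3
  Res(f, 7*sqrt(2)*I) = g'(7*sqrt(2)*I) = -3*sqrt(2)*I/56

∫_{-∞}^{∞} f(x) dx = 2πi · (-3*sqrt(2)*I/56) = 3*sqrt(2)*pi/28

Final answer: 3*sqrt(2)*pi/28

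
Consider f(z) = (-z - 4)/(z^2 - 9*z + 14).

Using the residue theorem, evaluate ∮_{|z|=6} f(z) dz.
By the residue theorem, ∮_C f(z) dz = 2πi · (sum of the residues of f at the poles inside |z| = 6).

The denominator factors as (z - 2)*(z - 7), so the singularities of f are simple poles at z = 2, z = 7.
  |2|² = 4 < 36 = 6², so this pole is inside the contour.
  |7|² = 49 > 36 = 6², so this pole is outside the contour.

With P(z) = -z - 4 and Q(z) = z^2 - 9*z + 14, each pole is simple, so Res(f, z₀) = P(z₀)/Q'(z₀) with Q'(z) = 2*z - 9.
  Res(f, 2) = P(2)/Q'(2) = (-6)/(-5) = 6/5

∮_C f(z) dz = 2πi · (6/5) = 12*I*pi/5

Final answer: 12*I*pi/5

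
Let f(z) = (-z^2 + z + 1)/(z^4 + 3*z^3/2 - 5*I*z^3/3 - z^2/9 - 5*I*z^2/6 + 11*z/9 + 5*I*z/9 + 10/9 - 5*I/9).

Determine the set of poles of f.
The singularities of f are the zeros of the denominator. Factoring,
  z^4 + 3*z^3/2 - 5*I*z^3/3 - z^2/9 - 5*I*z^2/6 + 11*z/9 + 5*I*z/9 + 10/9 - 5*I/9 = (z - 1/2 + 2*I/3)*(z - I)*(z + 1 - I/3)*(z + 1 - I)
so the candidates are z = 1/2 - 2*I/3, z = I, z = -1 + I/3, z = -1 + I.

Check the numerator P(z) = -z^2 + z + 1 at each one:
  P(1/2 - 2*I/3) = 61/36 ≠ 0, so z = 1/2 - 2*I/3 is a (simple) pole.
  P(I) = 2 + I ≠ 0, so z = I is a (simple) pole.
  P(-1 + I/3) = -8/9 + I ≠ 0, so z = -1 + I/3 is a (simple) pole.
  P(-1 + I) = 3*I ≠ 0, so z = -1 + I is a (simple) pole.

Poles of f: {-1 + I/3, -1 + I, I, 1/2 - 2*I/3}

Final answer: {-1 + I/3, -1 + I, I, 1/2 - 2*I/3}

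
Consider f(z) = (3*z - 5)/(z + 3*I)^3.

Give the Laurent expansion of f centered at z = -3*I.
(-5 - 9*I)/(z + 3*I)^3 + 3/(z + 3*I)^2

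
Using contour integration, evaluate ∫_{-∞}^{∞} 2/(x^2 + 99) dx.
Let f(z) = 2/(z^2 + 99). The denominator has no real zeros and deg Q - deg P = 2 ≥ 2, so the integral of f over the upper semicircle |z| = R tends to 0 as R → ∞. Closing the contour in the upper half-plane,
  ∫_{-∞}^{∞} f(x) dx = 2πi · Σ Res(f, z_k)  over the poles with Im z_k > 0.

Zeros of the denominator: z^2 + 99 = 0 gives z = ±3*sqrt(11)*I.
Upper half-plane: z = 3*sqrt(11)*I (simple).

Each pole is a simple zero of Q(z) = z^2 + 99, so Res(f, z₀) = P(z₀)/Q'(z₀) with P(z) = 2, Q'(z) = 2*z:
  Res(f, 3*sqrt(11)*I) = (2)/(6*sqrt(11)*I) = -sqrt(11)*I/33

∫_{-∞}^{∞} f(x) dx = 2πi · (-sqrt(11)*I/33) = 2*sqrt(11)*pi/33

Final answer: 2*sqrt(11)*pi/33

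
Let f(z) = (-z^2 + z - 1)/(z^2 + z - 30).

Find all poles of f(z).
{-6, 5}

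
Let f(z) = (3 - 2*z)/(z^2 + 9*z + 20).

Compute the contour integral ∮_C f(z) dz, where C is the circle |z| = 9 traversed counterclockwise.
-4*I*pi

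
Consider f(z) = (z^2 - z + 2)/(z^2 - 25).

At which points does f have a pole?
{-5, 5}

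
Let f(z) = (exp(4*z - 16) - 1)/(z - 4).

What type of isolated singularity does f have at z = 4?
Let u = z - 4. The exponent is 4*z - 16 = 4u, so
  f = (e^(4u) - 1)/u = ((4u) + (4u)^2/2 + (4u)^3/6 + ...)/u = 4 + (8)*u + (32/3)*u^2 + ...
The Laurent expansion about u = 0 has no negative powers; equivalently lim_{z→4} f(z) = 4 exists and is finite.
So the singularity is removable.

Final answer: removable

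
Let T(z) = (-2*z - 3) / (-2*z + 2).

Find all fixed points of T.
T(z) = z means -2*z - 3 = z*(-2*z + 2), i.e.
  -2*z^2 + 4*z + 3 = 0.
Discriminant: (4)^2 - 4*(-2)*(3) = 40, so the roots are real.
  z = (-4 ± sqrt(40))/(2*(-2))
Fixed points: {1 - sqrt(10)/2, 1 + sqrt(10)/2}

Final answer: {1 - sqrt(10)/2, 1 + sqrt(10)/2}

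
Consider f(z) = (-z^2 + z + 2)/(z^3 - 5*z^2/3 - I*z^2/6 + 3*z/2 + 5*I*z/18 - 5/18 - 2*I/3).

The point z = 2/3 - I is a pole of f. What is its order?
Factor the denominator:
  z^3 - 5*z^2/3 - I*z^2/6 + 3*z/2 + 5*I*z/18 - 5/18 - 2*I/3 = (z - 2/3 + I)*(z - 1 - 2*I/3)*(z - I/2)

The numerator P(z) = -z^2 + z + 2 has P(2/3 - I) = 29/9 + I/3 ≠ 0, so no factor of (z - 2/3 + I) cancels.
Near z = 2/3 - I we can therefore write f(z) = g(z)/(z - 2/3 + I) with g analytic at 2/3 - I and g(2/3 - I) ≠ 0 (g is the numerator divided by the remaining denominator factors).

Hence z = 2/3 - I is a pole of order 1.

Final answer: 1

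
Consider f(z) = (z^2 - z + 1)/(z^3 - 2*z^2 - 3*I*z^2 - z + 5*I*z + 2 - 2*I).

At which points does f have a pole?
The singularities of f are the zeros of the denominator. Factoring,
  z^3 - 2*z^2 - 3*I*z^2 - z + 5*I*z + 2 - 2*I = (z - 1 - I)*(z - 2*I)*(z - 1)
so the candidates are z = 1 + I, z = 2*I, z = 1.

Check the numerator P(z) = z^2 - z + 1 at each one:
  P(1 + I) = I ≠ 0, so z = 1 + I is a (simple) pole.
  P(2*I) = -3 - 2*I ≠ 0, so z = 2*I is a (simple) pole.
  P(1) = 1 ≠ 0, so z = 1 is a (simple) pole.

Poles of f: {2*I, 1, 1 + I}

Final answer: {2*I, 1, 1 + I}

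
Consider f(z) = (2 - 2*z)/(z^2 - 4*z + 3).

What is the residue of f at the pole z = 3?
Write f(z) = P(z)/Q(z) with P(z) = 2 - 2*z and Q(z) = z^2 - 4*z + 3.
The denominator factors as Q(z) = (z - 1)*(z - 3), so z = 3 is a simple zero of Q and P is analytic there; z = 3 is therefore a simple pole and
  Res(f, z₀) = P(z₀)/Q'(z₀).

Q'(z) = 2*z - 4, so Q'(3) = 2.
P(3) = -4.

Res(f, 3) = (-4)/(2) = -2

Final answer: -2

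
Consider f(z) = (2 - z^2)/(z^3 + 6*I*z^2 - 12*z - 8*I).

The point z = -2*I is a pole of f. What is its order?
Factor the denominator:
  z^3 + 6*I*z^2 - 12*z - 8*I = (z + 2*I)^3

The numerator P(z) = 2 - z^2 has P(-2*I) = 6 ≠ 0, so no factor of (z + 2*I) cancels.
Near z = -2*I we can therefore write f(z) = g(z)/(z + 2*I)^3 with g analytic at -2*I and g(-2*I) ≠ 0 (g is just the numerator).

Hence z = -2*I is a pole of order 3.

Final answer: 3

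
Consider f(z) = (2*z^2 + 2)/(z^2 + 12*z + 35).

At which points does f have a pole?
The singularities of f are the zeros of the denominator. Factoring,
  z^2 + 12*z + 35 = (z + 5)*(z + 7)
so the candidates are z = -5, z = -7.

Check the numerator P(z) = 2*z^2 + 2 at each one:
  P(-5) = 52 ≠ 0, so z = -5 is a (simple) pole.
  P(-7) = 100 ≠ 0, so z = -7 is a (simple) pole.

Poles of f: {-7, -5}

Final answer: {-7, -5}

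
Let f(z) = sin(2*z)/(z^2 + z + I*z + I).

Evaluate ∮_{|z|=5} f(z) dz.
pi*(-1 + I)*sin(2) + pi*(1 + I)*sinh(2)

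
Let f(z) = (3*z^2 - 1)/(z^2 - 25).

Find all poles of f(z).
The singularities of f are the zeros of the denominator. Factoring,
  z^2 - 25 = (z + 5)*(z - 5)
so the candidates are z = -5, z = 5.

Check the numerator P(z) = 3*z^2 - 1 at each one:
  P(-5) = 74 ≠ 0, so z = -5 is a (simple) pole.
  P(5) = 74 ≠ 0, so z = 5 is a (simple) pole.

Poles of f: {-5, 5}

Final answer: {-5, 5}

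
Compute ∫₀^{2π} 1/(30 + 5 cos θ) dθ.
2*sqrt(35)*pi/175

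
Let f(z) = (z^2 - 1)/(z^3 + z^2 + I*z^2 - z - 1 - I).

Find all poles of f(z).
The singularities of f are the zeros of the denominator. Factoring,
  z^3 + z^2 + I*z^2 - z - 1 - I = (z + 1)*(z + 1 + I)*(z - 1)
so the candidates are z = -1, z = -1 - I, z = 1.

Check the numerator P(z) = z^2 - 1 at each one:
  P(-1) = 0, so the factor (z + 1) cancels and z = -1 is only a removable singularity, not a pole.
  P(-1 - I) = -1 + 2*I ≠ 0, so z = -1 - I is a (simple) pole.
  P(1) = 0, so the factor (z - 1) cancels and z = 1 is only a removable singularity, not a pole.

Poles of f: {-1 - I}

Final answer: {-1 - I}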